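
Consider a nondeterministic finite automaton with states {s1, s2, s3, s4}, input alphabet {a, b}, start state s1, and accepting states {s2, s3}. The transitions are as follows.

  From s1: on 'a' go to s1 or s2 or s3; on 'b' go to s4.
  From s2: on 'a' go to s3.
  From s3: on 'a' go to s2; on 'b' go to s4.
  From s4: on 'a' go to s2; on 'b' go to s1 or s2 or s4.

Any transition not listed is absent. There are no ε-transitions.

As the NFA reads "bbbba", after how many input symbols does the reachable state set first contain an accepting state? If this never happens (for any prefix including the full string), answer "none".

2

Start in {s1}.
Read 'b': s1→{s4}; now {s4}.
Read 'b': s4→{s1, s2, s4}; now {s1, s2, s4}.
None of the earlier sets intersect F, but {s1, s2, s4} does.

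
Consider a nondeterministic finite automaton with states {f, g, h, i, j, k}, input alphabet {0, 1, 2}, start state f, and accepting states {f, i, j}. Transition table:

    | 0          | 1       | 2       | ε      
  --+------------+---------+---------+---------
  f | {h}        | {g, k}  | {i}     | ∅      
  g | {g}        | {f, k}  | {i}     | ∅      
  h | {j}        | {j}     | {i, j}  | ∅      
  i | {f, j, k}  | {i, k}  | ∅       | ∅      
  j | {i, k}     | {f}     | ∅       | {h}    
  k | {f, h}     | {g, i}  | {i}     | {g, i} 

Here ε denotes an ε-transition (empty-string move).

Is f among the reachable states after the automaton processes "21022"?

No

Start in {f}.
Read '2': f→{i}; now {i}.
Read '1': i→{i, k}; union {i, k}; ε-closure = {g, i, k}.
Read '0': g→{g}, i→{f, j, k}, k→{f, h}; union {f, g, h, j, k}; ε-closure = {f, g, h, i, j, k}.
Read '2': f→{i}, g→{i}, h→{i, j}, i→∅, j→∅, k→{i}; union {i, j}; ε-closure = {h, i, j}.
Read '2': h→{i, j}, i→∅, j→∅; union {i, j}; ε-closure = {h, i, j}.
State f is not in {h, i, j}.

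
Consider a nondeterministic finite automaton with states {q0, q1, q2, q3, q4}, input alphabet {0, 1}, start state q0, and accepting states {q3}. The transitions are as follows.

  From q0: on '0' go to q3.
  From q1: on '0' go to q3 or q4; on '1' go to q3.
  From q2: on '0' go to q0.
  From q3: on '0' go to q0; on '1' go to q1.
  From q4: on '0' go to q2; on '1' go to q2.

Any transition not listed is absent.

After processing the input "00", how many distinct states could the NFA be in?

Start in {q0}.
Read '0': {q0} → {q3}.
Read '0': {q3} → {q0}.
That set has 1 state.

1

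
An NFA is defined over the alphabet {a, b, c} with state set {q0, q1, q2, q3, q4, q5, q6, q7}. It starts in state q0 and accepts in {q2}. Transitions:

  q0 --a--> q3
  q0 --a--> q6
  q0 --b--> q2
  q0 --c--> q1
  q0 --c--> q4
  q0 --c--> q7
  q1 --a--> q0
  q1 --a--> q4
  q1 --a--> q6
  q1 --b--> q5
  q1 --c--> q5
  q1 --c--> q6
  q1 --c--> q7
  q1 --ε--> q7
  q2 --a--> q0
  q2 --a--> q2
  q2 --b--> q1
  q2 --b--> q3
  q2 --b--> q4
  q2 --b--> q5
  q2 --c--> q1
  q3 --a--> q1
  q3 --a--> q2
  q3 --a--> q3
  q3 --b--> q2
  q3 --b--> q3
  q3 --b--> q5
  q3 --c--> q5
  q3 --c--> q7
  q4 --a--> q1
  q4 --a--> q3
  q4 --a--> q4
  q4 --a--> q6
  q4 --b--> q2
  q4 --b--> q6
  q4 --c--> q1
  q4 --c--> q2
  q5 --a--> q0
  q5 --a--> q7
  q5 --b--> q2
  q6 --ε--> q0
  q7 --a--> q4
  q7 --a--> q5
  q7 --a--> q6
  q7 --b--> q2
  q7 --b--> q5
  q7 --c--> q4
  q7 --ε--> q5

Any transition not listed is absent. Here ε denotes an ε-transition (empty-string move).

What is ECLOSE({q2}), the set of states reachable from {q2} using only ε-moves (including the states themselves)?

Begin with {q2}.
No ε-moves leave this set, so the closure equals the set itself.

{q2}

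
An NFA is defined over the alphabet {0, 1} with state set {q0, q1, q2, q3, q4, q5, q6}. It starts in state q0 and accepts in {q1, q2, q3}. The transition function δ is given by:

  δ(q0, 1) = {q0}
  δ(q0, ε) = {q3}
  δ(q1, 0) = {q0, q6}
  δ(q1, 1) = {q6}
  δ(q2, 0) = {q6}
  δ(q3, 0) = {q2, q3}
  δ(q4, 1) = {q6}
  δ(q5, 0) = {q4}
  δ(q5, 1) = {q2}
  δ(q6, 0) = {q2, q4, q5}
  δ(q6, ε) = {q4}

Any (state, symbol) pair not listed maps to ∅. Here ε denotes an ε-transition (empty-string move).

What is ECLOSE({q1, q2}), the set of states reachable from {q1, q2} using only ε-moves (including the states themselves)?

{q1, q2}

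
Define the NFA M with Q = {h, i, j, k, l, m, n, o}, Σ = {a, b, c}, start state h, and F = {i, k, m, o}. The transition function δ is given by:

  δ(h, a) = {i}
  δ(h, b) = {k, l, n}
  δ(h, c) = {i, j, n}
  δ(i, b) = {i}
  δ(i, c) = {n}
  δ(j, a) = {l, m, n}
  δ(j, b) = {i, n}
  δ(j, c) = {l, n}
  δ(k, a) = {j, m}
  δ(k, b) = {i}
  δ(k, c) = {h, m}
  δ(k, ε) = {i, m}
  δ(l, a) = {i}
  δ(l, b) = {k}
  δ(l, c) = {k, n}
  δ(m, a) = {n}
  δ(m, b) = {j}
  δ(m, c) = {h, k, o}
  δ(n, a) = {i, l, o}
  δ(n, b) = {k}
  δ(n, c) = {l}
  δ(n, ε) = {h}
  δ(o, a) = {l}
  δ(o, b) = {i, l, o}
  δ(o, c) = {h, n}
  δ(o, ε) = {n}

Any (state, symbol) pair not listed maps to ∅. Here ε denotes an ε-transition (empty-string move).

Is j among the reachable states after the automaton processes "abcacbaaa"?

No

Start in {h}.
Read 'a': h→{i}; now {i}.
Read 'b': i→{i}; now {i}.
Read 'c': i→{n}; union {n}; ε-closure = {h, n}.
Read 'a': h→{i}, n→{i, l, o}; union {i, l, o}; ε-closure = {h, i, l, n, o}.
Read 'c': h→{i, j, n}, i→{n}, l→{k, n}, n→{l}, o→{h, n}; union {h, i, j, k, l, n}; ε-closure = {h, i, j, k, l, m, n}.
Read 'b': h→{k, l, n}, i→{i}, j→{i, n}, k→{i}, l→{k}, m→{j}, n→{k}; union {i, j, k, l, n}; ε-closure = {h, i, j, k, l, m, n}.
Read 'a': h→{i}, i→∅, j→{l, m, n}, k→{j, m}, l→{i}, m→{n}, n→{i, l, o}; union {i, j, l, m, n, o}; ε-closure = {h, i, j, l, m, n, o}.
Read 'a': h→{i}, i→∅, j→{l, m, n}, l→{i}, m→{n}, n→{i, l, o}, o→{l}; union {i, l, m, n, o}; ε-closure = {h, i, l, m, n, o}.
Read 'a': h→{i}, i→∅, l→{i}, m→{n}, n→{i, l, o}, o→{l}; union {i, l, n, o}; ε-closure = {h, i, l, n, o}.
State j is not in {h, i, l, n, o}.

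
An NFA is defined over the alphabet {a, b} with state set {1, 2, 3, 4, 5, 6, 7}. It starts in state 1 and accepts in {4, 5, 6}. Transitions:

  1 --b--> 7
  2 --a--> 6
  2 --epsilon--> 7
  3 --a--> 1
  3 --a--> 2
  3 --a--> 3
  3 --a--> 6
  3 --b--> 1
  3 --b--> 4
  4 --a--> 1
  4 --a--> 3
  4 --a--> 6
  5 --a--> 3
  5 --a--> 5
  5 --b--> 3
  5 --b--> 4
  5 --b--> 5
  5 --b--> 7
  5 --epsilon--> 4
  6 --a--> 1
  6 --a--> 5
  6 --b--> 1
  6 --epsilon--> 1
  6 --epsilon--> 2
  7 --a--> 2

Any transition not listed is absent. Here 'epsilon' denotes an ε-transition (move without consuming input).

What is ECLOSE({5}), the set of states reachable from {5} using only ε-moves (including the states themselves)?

{4, 5}

Begin with {5}.
ε-move 5 → 4; add 4.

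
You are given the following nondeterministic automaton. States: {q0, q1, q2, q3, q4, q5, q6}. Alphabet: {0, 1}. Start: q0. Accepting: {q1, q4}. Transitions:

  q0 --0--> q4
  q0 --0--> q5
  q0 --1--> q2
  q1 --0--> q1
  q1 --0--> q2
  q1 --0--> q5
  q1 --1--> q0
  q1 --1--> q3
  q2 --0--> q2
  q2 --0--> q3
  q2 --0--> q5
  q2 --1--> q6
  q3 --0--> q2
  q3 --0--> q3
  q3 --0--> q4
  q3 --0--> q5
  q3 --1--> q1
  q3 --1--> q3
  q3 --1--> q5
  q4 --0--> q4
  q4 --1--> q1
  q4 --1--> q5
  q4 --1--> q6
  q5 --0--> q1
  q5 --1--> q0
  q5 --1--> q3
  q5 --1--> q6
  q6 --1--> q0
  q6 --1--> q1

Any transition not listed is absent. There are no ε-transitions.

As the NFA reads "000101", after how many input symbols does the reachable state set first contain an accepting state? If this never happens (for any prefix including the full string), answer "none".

1

Start in {q0}.
Read '0': q0→{q4, q5}; now {q4, q5}.
None of the earlier sets intersect F, but {q4, q5} does.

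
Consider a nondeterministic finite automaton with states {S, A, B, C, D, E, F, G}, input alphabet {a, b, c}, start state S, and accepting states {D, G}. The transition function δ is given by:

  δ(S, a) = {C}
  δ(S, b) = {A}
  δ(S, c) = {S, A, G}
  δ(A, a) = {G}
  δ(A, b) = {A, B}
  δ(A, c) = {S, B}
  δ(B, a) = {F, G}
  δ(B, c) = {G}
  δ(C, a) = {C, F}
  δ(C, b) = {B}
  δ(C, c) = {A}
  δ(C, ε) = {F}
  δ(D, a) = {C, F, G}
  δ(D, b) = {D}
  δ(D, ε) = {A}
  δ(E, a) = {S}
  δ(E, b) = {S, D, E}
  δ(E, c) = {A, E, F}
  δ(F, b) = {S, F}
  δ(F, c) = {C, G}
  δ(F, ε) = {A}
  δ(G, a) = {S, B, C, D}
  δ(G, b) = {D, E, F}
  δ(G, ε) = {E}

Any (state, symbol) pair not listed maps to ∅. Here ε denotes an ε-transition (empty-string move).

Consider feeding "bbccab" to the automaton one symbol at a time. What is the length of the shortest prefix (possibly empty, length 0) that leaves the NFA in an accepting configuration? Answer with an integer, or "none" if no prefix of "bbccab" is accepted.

Start in {S}.
Read 'b': {S} → {A}.
Read 'b': {A} → {A, B}.
Read 'c': {A, B} → {S, B, E, G}.
None of the earlier sets intersect F, but {S, B, E, G} does.

3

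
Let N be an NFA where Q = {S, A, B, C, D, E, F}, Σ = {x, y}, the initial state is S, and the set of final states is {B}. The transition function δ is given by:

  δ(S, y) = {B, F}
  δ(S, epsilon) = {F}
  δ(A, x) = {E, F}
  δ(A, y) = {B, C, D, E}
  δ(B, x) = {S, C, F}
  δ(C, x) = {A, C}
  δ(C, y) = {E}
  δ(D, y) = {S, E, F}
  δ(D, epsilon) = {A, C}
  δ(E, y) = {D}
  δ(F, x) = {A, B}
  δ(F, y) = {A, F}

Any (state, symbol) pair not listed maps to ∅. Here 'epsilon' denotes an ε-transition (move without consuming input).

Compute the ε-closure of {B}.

{B}

Begin with {B}.
No ε-moves leave this set, so the closure equals the set itself.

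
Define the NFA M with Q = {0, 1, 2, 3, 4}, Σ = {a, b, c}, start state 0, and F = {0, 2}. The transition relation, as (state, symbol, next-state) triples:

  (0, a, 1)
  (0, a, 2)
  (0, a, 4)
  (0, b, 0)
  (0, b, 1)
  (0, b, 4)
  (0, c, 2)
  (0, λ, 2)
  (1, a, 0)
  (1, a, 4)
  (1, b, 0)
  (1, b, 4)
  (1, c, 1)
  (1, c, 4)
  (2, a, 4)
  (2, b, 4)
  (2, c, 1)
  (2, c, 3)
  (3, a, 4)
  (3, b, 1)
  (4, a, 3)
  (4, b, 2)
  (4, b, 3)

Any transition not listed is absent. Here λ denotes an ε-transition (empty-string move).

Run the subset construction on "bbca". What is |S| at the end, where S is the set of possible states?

4

Start: ε-closure({0}) = {0, 2}.
Read 'b': {0, 2} → {0, 1, 2, 4}.
Read 'b': {0, 1, 2, 4} → {0, 1, 2, 3, 4}.
Read 'c': {0, 1, 2, 3, 4} → {1, 2, 3, 4}.
Read 'a': {1, 2, 3, 4} → {0, 2, 3, 4}.
That set has 4 states.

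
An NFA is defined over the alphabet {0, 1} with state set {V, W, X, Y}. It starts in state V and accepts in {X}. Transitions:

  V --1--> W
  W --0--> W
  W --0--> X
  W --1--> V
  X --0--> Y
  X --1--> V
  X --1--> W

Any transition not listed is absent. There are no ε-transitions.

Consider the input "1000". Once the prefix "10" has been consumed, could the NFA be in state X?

Start in {V}.
Read '1': {V} → {W}.
Read '0': {W} → {W, X}.
State X is in {W, X}.

Yes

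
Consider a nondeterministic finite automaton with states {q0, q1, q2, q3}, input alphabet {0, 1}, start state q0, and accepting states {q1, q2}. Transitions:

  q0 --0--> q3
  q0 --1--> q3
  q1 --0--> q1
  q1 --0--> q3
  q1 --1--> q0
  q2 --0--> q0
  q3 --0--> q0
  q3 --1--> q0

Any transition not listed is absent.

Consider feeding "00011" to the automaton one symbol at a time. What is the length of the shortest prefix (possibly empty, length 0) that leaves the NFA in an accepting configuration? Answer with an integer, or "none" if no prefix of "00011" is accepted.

none

Start in {q0}.
Read '0': {q0} → {q3}.
Read '0': {q3} → {q0}.
Read '0': {q0} → {q3}.
Read '1': {q3} → {q0}.
Read '1': {q0} → {q3}.
No reachable set along the way intersects F.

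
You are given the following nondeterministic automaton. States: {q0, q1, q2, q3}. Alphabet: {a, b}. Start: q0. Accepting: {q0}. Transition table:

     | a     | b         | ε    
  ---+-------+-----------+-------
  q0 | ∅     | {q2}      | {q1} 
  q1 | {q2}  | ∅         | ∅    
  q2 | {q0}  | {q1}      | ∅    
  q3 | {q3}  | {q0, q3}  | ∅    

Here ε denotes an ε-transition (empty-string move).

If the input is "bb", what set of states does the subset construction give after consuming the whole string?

{q1}

Start: ε-closure({q0}) = {q0, q1}.
Read 'b': q0→{q2}, q1→∅; now {q2}.
Read 'b': q2→{q1}; now {q1}.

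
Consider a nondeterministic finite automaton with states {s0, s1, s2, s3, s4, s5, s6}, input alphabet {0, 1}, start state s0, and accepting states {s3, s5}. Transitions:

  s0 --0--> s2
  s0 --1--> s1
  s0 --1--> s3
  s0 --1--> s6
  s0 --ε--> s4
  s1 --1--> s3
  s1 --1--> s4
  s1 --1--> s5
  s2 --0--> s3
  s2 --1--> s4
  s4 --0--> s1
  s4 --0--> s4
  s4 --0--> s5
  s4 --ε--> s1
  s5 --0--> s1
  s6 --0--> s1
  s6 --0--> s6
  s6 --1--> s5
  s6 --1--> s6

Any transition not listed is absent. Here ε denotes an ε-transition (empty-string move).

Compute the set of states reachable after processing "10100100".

{s1, s4, s5, s6}

Start: ε-closure({s0}) = {s0, s1, s4}.
Read '1': s0→{s1, s3, s6}, s1→{s3, s4, s5}, s4→∅; now {s1, s3, s4, s5, s6}.
Read '0': s1→∅, s3→∅, s4→{s1, s4, s5}, s5→{s1}, s6→{s1, s6}; now {s1, s4, s5, s6}.
Read '1': s1→{s3, s4, s5}, s4→∅, s5→∅, s6→{s5, s6}; union {s3, s4, s5, s6}; ε-closure = {s1, s3, s4, s5, s6}.
Read '0': s1→∅, s3→∅, s4→{s1, s4, s5}, s5→{s1}, s6→{s1, s6}; now {s1, s4, s5, s6}.
Read '0': s1→∅, s4→{s1, s4, s5}, s5→{s1}, s6→{s1, s6}; now {s1, s4, s5, s6}.
Read '1': s1→{s3, s4, s5}, s4→∅, s5→∅, s6→{s5, s6}; union {s3, s4, s5, s6}; ε-closure = {s1, s3, s4, s5, s6}.
Read '0': s1→∅, s3→∅, s4→{s1, s4, s5}, s5→{s1}, s6→{s1, s6}; now {s1, s4, s5, s6}.
Read '0': s1→∅, s4→{s1, s4, s5}, s5→{s1}, s6→{s1, s6}; now {s1, s4, s5, s6}.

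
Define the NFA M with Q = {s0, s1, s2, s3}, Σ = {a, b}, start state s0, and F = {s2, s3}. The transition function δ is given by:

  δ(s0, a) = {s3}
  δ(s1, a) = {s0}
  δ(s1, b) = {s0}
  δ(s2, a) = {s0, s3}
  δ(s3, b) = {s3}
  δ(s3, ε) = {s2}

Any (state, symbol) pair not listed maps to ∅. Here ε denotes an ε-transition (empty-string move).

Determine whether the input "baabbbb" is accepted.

No

Start in {s0}.
Read 'b': s0→∅; now ∅.
The set is empty and remains empty for the remaining 6 symbols.
The final set ∅ contains no accepting state.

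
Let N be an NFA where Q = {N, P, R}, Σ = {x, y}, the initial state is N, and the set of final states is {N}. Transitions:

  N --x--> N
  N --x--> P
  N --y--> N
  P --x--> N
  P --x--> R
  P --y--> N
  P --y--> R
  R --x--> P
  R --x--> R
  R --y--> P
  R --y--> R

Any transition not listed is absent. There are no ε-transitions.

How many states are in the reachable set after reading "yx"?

Start in {N}.
Read 'y': N→{N}; now {N}.
Read 'x': N→{N, P}; now {N, P}.
That set has 2 states.

2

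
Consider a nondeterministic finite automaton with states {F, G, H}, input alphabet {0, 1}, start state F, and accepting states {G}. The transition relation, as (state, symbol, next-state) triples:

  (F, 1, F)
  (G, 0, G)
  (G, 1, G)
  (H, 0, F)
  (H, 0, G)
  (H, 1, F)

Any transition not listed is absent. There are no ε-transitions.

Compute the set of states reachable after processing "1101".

Start in {F}.
Read '1': {F} → {F}.
Read '1': {F} → {F}.
Read '0': {F} → ∅.
The set is empty and remains empty for the remaining 1 symbol.

∅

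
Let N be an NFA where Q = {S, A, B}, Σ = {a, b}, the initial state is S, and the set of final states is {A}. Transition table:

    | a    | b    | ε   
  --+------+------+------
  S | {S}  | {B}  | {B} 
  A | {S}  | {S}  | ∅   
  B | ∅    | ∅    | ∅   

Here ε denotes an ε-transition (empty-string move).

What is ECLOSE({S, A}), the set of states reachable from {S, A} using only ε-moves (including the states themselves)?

{S, A, B}

Begin with {S, A}.
ε-move S → B; add B.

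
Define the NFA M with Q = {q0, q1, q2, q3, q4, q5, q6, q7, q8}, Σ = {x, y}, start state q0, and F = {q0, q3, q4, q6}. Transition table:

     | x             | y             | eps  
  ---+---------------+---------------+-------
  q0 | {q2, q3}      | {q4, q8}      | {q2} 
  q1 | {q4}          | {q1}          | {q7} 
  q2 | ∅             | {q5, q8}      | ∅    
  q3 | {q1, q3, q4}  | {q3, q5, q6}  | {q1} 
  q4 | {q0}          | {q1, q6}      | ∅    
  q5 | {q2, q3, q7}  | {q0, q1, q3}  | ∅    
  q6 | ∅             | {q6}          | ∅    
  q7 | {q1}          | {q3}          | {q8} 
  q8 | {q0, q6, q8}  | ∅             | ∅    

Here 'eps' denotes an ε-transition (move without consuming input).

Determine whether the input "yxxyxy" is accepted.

Start: ε-closure({q0}) = {q0, q2}.
Read 'y': {q0, q2} → {q4, q5, q8}.
Read 'x': {q4, q5, q8} → {q0, q1, q2, q3, q6, q7, q8}.
Read 'x': {q0, q1, q2, q3, q6, q7, q8} → {q0, q1, q2, q3, q4, q6, q7, q8}.
Read 'y': {q0, q1, q2, q3, q4, q6, q7, q8} → {q1, q3, q4, q5, q6, q7, q8}.
Read 'x': {q1, q3, q4, q5, q6, q7, q8} → {q0, q1, q2, q3, q4, q6, q7, q8}.
Read 'y': {q0, q1, q2, q3, q4, q6, q7, q8} → {q1, q3, q4, q5, q6, q7, q8}.
The final set {q1, q3, q4, q5, q6, q7, q8} contains the accepting states q3, q4, q6.

Yes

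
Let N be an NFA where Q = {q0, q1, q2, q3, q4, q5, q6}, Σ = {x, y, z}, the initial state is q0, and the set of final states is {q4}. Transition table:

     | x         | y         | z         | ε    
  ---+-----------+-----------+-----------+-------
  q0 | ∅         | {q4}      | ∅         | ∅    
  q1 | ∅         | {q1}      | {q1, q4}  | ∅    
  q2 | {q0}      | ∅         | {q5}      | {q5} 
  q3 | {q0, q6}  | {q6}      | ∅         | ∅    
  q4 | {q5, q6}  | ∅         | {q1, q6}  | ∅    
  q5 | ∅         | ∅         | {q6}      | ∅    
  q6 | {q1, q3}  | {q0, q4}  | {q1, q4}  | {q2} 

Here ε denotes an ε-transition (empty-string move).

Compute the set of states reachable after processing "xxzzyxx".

Start in {q0}.
Read 'x': q0→∅; now ∅.
The set is empty and remains empty for the remaining 6 symbols.

∅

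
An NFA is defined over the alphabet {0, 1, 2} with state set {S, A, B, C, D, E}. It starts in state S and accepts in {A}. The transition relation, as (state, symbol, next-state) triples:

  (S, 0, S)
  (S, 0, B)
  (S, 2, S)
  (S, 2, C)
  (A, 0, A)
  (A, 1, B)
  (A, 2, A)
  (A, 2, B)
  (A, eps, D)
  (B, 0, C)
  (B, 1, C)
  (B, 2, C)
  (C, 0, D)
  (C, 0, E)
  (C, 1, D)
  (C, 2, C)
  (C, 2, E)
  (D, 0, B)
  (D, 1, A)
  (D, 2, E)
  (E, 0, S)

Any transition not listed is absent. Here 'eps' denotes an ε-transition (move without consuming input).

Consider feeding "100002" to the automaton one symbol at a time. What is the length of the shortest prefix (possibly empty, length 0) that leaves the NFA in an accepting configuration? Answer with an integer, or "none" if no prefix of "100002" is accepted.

Start in {S}.
Read '1': {S} → ∅.
The set is empty and remains empty for the remaining 5 symbols.
No reachable set along the way intersects F.

none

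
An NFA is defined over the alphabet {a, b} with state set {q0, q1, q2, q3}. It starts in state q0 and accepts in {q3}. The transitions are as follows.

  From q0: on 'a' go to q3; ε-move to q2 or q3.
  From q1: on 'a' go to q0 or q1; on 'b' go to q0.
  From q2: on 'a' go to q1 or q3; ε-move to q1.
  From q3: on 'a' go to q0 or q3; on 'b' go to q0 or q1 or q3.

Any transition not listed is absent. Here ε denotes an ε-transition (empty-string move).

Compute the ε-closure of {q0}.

{q0, q1, q2, q3}

Begin with {q0}.
ε-move q0 → q2; add q2.
ε-move q0 → q3; add q3.
ε-move q2 → q1; add q1.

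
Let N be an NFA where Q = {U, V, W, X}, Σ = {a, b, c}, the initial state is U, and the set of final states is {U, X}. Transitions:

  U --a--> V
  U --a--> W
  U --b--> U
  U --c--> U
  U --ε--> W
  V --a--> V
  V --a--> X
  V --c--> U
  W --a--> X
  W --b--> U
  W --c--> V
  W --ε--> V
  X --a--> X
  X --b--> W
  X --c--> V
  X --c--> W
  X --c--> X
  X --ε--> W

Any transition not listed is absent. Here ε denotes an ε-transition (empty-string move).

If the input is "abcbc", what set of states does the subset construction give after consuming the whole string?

{U, V, W}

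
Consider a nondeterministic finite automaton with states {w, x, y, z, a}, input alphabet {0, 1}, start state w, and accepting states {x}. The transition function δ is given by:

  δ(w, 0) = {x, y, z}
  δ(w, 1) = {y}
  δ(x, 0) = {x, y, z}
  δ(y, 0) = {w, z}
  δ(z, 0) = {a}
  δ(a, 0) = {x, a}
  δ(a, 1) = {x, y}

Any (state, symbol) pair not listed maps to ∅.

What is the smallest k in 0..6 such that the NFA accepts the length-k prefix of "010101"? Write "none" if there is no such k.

1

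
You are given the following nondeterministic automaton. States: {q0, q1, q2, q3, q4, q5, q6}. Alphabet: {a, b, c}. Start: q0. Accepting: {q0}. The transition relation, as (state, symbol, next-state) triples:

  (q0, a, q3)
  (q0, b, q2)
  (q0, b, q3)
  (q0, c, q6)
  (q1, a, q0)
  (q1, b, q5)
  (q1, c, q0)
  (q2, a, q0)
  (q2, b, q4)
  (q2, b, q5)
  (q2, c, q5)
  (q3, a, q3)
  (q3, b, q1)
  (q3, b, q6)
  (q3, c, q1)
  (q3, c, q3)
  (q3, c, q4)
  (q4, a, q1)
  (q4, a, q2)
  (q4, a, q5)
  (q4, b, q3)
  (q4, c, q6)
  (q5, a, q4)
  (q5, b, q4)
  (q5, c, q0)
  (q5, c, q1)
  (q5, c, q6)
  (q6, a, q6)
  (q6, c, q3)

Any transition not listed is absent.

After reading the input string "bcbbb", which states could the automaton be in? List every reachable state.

Start in {q0}.
Read 'b': q0→{q2, q3}; now {q2, q3}.
Read 'c': q2→{q5}, q3→{q1, q3, q4}; now {q1, q3, q4, q5}.
Read 'b': q1→{q5}, q3→{q1, q6}, q4→{q3}, q5→{q4}; now {q1, q3, q4, q5, q6}.
Read 'b': q1→{q5}, q3→{q1, q6}, q4→{q3}, q5→{q4}, q6→∅; now {q1, q3, q4, q5, q6}.
Read 'b': q1→{q5}, q3→{q1, q6}, q4→{q3}, q5→{q4}, q6→∅; now {q1, q3, q4, q5, q6}.

{q1, q3, q4, q5, q6}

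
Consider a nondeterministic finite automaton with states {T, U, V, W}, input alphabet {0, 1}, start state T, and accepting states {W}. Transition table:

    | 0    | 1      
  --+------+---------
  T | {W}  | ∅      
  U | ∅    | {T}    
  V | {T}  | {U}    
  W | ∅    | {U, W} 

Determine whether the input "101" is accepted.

Start in {T}.
Read '1': T→∅; now ∅.
The set is empty and remains empty for the remaining 2 symbols.
The final set ∅ contains no accepting state.

No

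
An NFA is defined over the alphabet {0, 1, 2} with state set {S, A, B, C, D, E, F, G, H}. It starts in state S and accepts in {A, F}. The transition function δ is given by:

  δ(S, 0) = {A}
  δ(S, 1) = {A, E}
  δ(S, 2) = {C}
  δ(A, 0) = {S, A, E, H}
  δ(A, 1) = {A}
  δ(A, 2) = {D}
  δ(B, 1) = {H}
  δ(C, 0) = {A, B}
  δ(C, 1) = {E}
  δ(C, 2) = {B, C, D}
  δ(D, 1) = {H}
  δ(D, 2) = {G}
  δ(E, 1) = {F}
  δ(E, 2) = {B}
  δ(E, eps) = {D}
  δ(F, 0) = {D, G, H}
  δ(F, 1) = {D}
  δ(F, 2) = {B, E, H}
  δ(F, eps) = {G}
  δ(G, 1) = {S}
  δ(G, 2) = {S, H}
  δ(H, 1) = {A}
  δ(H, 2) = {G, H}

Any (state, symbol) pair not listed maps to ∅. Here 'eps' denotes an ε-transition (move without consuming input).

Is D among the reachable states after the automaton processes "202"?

Yes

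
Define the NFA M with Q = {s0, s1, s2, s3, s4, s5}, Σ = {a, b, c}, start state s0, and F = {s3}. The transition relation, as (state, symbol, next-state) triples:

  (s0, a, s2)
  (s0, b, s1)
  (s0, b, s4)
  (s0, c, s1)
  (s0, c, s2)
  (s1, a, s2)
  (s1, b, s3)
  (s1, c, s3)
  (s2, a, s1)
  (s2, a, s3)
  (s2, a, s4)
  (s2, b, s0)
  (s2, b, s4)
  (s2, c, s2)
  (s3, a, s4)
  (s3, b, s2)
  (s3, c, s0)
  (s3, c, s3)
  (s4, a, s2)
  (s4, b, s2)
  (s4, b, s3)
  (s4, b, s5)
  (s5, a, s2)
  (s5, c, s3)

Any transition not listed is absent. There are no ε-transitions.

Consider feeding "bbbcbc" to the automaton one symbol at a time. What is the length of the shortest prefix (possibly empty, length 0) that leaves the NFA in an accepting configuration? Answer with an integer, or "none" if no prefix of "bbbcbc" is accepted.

2

Start in {s0}.
Read 'b': s0→{s1, s4}; now {s1, s4}.
Read 'b': s1→{s3}, s4→{s2, s3, s5}; now {s2, s3, s5}.
None of the earlier sets intersect F, but {s2, s3, s5} does.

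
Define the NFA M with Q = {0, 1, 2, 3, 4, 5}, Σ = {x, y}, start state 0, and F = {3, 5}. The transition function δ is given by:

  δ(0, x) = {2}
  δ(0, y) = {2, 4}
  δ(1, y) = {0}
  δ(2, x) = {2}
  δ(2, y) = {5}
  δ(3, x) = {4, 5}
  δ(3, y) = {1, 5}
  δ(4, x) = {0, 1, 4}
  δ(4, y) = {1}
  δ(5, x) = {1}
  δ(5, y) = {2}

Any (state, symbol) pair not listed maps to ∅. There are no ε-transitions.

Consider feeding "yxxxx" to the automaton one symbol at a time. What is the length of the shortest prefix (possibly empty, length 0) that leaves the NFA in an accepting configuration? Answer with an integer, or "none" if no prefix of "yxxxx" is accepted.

Start in {0}.
Read 'y': 0→{2, 4}; now {2, 4}.
Read 'x': 2→{2}, 4→{0, 1, 4}; now {0, 1, 2, 4}.
Read 'x': 0→{2}, 1→∅, 2→{2}, 4→{0, 1, 4}; now {0, 1, 2, 4}.
Read 'x': 0→{2}, 1→∅, 2→{2}, 4→{0, 1, 4}; now {0, 1, 2, 4}.
Read 'x': 0→{2}, 1→∅, 2→{2}, 4→{0, 1, 4}; now {0, 1, 2, 4}.
No reachable set along the way intersects F.

none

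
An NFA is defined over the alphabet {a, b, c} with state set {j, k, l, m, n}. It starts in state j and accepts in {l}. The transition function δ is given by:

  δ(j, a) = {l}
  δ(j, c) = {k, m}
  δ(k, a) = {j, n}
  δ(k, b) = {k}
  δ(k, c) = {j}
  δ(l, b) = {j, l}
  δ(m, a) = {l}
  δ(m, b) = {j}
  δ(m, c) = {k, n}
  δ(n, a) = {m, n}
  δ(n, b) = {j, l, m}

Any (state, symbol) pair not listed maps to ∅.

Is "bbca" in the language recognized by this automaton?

Start in {j}.
Read 'b': {j} → ∅.
The set is empty and remains empty for the remaining 3 symbols.
The final set ∅ contains no accepting state.

No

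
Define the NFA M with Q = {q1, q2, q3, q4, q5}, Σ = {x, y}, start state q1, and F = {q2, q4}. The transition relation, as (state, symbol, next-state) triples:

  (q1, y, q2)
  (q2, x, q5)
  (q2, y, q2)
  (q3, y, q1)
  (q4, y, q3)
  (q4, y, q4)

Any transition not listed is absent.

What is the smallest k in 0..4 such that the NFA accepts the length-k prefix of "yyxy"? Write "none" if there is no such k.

1

Start in {q1}.
Read 'y': q1→{q2}; now {q2}.
None of the earlier sets intersect F, but {q2} does.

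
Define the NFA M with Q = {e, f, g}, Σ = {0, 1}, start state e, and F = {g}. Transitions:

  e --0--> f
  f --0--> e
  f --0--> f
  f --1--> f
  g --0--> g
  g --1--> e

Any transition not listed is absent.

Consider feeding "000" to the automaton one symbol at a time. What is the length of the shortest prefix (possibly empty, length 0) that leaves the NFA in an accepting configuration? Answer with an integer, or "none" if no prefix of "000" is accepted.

none

Start in {e}.
Read '0': e→{f}; now {f}.
Read '0': f→{e, f}; now {e, f}.
Read '0': e→{f}, f→{e, f}; now {e, f}.
No reachable set along the way intersects F.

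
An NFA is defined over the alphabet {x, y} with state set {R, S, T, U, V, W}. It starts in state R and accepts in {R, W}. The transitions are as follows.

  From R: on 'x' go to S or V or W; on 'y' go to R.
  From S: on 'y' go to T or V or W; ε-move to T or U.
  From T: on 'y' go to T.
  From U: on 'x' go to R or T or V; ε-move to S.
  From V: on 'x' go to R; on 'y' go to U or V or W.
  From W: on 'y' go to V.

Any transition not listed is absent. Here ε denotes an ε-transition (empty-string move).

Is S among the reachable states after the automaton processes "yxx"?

No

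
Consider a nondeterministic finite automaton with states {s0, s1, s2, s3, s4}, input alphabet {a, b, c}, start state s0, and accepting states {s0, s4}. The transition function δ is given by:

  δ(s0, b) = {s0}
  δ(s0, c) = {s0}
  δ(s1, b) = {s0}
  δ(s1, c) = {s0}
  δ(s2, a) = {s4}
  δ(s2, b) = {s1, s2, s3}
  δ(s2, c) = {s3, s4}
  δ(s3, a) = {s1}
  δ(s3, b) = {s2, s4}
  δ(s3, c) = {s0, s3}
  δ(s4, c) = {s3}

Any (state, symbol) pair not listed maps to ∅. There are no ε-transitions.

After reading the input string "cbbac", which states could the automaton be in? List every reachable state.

∅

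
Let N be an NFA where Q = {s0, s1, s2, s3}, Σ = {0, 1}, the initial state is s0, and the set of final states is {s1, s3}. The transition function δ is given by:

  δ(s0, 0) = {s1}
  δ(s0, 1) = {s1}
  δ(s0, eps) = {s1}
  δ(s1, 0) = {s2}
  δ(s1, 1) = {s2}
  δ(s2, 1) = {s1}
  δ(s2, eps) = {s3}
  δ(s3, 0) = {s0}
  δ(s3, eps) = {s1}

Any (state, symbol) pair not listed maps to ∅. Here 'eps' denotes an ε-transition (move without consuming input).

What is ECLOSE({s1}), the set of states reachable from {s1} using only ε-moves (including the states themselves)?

{s1}

Begin with {s1}.
No ε-moves leave this set, so the closure equals the set itself.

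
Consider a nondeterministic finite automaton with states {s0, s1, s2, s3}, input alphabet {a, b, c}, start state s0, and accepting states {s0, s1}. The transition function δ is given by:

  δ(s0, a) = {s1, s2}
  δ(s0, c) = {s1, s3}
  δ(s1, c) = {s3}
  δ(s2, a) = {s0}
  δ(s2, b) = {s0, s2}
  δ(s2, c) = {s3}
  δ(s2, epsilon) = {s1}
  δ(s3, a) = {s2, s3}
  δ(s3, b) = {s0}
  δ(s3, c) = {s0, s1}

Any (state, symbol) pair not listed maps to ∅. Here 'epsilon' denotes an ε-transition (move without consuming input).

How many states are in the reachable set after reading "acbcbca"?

Start in {s0}.
Read 'a': s0→{s1, s2}; now {s1, s2}.
Read 'c': s1→{s3}, s2→{s3}; now {s3}.
Read 'b': s3→{s0}; now {s0}.
Read 'c': s0→{s1, s3}; now {s1, s3}.
Read 'b': s1→∅, s3→{s0}; now {s0}.
Read 'c': s0→{s1, s3}; now {s1, s3}.
Read 'a': s1→∅, s3→{s2, s3}; union {s2, s3}; ε-closure = {s1, s2, s3}.
That set has 3 states.

3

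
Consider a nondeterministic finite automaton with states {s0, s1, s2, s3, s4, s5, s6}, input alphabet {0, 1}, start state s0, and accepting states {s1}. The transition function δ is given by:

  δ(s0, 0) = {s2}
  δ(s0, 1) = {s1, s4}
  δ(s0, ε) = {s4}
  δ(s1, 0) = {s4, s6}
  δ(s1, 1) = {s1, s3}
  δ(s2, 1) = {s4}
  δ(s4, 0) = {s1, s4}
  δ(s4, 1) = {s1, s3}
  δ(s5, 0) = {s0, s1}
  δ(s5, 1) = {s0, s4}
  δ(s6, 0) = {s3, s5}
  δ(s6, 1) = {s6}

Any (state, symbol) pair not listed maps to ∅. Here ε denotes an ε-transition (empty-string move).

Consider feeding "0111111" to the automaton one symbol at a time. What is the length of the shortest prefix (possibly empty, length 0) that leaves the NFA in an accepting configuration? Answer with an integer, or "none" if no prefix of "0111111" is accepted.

Start: ε-closure({s0}) = {s0, s4}.
Read '0': s0→{s2}, s4→{s1, s4}; now {s1, s2, s4}.
None of the earlier sets intersect F, but {s1, s2, s4} does.

1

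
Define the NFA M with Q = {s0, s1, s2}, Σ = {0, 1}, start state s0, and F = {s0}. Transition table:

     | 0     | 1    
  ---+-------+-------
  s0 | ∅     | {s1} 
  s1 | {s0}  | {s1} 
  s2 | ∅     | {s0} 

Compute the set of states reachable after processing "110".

Start in {s0}.
Read '1': s0→{s1}; now {s1}.
Read '1': s1→{s1}; now {s1}.
Read '0': s1→{s0}; now {s0}.

{s0}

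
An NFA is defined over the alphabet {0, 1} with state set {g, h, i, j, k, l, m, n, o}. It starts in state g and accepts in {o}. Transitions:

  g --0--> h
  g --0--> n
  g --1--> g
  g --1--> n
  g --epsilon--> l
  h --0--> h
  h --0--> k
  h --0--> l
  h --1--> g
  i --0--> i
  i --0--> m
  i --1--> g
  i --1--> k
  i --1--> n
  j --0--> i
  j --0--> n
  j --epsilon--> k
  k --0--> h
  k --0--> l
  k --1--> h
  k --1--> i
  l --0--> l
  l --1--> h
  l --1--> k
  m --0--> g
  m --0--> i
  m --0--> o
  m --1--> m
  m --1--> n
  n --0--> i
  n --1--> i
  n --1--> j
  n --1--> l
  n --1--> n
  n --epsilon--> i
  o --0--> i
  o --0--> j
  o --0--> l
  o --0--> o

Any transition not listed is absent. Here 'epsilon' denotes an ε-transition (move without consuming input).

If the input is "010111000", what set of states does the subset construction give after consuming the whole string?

{g, h, i, j, k, l, m, n, o}

Start: ε-closure({g}) = {g, l}.
Read '0': g→{h, n}, l→{l}; union {h, l, n}; ε-closure = {h, i, l, n}.
Read '1': h→{g}, i→{g, k, n}, l→{h, k}, n→{i, j, l, n}; now {g, h, i, j, k, l, n}.
Read '0': g→{h, n}, h→{h, k, l}, i→{i, m}, j→{i, n}, k→{h, l}, l→{l}, n→{i}; now {h, i, k, l, m, n}.
Read '1': h→{g}, i→{g, k, n}, k→{h, i}, l→{h, k}, m→{m, n}, n→{i, j, l, n}; now {g, h, i, j, k, l, m, n}.
Read '1': g→{g, n}, h→{g}, i→{g, k, n}, j→∅, k→{h, i}, l→{h, k}, m→{m, n}, n→{i, j, l, n}; now {g, h, i, j, k, l, m, n}.
Read '1': g→{g, n}, h→{g}, i→{g, k, n}, j→∅, k→{h, i}, l→{h, k}, m→{m, n}, n→{i, j, l, n}; now {g, h, i, j, k, l, m, n}.
Read '0': g→{h, n}, h→{h, k, l}, i→{i, m}, j→{i, n}, k→{h, l}, l→{l}, m→{g, i, o}, n→{i}; now {g, h, i, k, l, m, n, o}.
Read '0': g→{h, n}, h→{h, k, l}, i→{i, m}, k→{h, l}, l→{l}, m→{g, i, o}, n→{i}, o→{i, j, l, o}; now {g, h, i, j, k, l, m, n, o}.
Read '0': g→{h, n}, h→{h, k, l}, i→{i, m}, j→{i, n}, k→{h, l}, l→{l}, m→{g, i, o}, n→{i}, o→{i, j, l, o}; now {g, h, i, j, k, l, m, n, o}.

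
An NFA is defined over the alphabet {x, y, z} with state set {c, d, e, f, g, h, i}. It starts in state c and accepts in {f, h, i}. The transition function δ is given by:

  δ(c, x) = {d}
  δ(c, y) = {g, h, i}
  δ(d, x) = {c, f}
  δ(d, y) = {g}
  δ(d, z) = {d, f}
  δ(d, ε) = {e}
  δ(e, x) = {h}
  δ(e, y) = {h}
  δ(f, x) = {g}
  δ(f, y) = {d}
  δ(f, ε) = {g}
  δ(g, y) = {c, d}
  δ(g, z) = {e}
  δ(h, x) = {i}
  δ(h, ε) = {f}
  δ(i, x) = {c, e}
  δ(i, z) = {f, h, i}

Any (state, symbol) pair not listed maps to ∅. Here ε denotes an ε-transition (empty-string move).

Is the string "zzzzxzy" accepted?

Start in {c}.
Read 'z': c→∅; now ∅.
The set is empty and remains empty for the remaining 6 symbols.
The final set ∅ contains no accepting state.

No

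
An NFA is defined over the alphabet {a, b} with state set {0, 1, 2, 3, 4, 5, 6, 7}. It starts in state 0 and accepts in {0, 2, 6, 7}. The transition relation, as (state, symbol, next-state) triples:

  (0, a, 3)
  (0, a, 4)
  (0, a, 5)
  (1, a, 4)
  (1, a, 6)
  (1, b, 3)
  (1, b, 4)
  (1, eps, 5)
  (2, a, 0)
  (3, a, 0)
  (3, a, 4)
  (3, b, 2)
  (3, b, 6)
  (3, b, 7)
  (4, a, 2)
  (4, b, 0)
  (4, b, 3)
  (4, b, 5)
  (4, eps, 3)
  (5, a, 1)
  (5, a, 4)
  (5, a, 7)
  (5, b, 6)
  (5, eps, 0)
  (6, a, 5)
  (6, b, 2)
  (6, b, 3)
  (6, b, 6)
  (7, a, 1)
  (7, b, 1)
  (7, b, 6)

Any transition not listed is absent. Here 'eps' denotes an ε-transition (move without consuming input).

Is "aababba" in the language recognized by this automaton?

Start in {0}.
Read 'a': 0→{3, 4, 5}; union {3, 4, 5}; ε-closure = {0, 3, 4, 5}.
Read 'a': 0→{3, 4, 5}, 3→{0, 4}, 4→{2}, 5→{1, 4, 7}; now {0, 1, 2, 3, 4, 5, 7}.
Read 'b': 0→∅, 1→{3, 4}, 2→∅, 3→{2, 6, 7}, 4→{0, 3, 5}, 5→{6}, 7→{1, 6}; now {0, 1, 2, 3, 4, 5, 6, 7}.
Read 'a': 0→{3, 4, 5}, 1→{4, 6}, 2→{0}, 3→{0, 4}, 4→{2}, 5→{1, 4, 7}, 6→{5}, 7→{1}; now {0, 1, 2, 3, 4, 5, 6, 7}.
Read 'b': 0→∅, 1→{3, 4}, 2→∅, 3→{2, 6, 7}, 4→{0, 3, 5}, 5→{6}, 6→{2, 3, 6}, 7→{1, 6}; now {0, 1, 2, 3, 4, 5, 6, 7}.
Read 'b': 0→∅, 1→{3, 4}, 2→∅, 3→{2, 6, 7}, 4→{0, 3, 5}, 5→{6}, 6→{2, 3, 6}, 7→{1, 6}; now {0, 1, 2, 3, 4, 5, 6, 7}.
Read 'a': 0→{3, 4, 5}, 1→{4, 6}, 2→{0}, 3→{0, 4}, 4→{2}, 5→{1, 4, 7}, 6→{5}, 7→{1}; now {0, 1, 2, 3, 4, 5, 6, 7}.
The final set {0, 1, 2, 3, 4, 5, 6, 7} contains the accepting states 0, 2, 6, 7.

Yes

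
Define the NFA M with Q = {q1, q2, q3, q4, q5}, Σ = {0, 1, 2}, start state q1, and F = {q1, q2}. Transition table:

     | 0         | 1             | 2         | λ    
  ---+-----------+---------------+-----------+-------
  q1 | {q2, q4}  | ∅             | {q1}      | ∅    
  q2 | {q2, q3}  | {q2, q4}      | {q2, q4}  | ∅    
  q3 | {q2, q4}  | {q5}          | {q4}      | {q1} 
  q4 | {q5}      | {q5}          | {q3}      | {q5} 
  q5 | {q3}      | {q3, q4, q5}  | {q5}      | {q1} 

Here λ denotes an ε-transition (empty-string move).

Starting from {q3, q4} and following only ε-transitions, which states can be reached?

Begin with {q3, q4}.
ε-move q3 → q1; add q1.
ε-move q4 → q5; add q5.

{q1, q3, q4, q5}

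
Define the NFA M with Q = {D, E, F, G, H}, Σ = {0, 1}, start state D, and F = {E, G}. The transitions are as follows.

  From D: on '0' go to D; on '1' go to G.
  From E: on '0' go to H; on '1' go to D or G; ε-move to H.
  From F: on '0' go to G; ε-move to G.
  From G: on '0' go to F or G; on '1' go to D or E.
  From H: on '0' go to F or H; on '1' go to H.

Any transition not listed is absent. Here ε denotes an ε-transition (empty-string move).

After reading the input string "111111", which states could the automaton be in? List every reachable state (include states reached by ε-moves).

{D, E, G, H}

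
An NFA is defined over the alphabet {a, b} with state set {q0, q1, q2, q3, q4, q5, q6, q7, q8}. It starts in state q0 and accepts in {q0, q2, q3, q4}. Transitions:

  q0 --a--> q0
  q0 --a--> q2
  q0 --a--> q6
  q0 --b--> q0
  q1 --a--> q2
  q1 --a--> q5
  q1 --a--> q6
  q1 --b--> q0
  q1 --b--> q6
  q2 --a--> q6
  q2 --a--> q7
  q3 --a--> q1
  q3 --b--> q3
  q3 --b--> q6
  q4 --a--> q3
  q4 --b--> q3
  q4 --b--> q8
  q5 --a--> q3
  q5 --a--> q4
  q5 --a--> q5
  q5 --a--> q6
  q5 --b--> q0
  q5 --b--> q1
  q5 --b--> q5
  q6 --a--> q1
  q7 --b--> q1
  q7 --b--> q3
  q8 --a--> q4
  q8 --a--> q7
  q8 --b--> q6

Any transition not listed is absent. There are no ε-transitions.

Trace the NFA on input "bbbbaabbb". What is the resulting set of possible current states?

Start in {q0}.
Read 'b': {q0} → {q0}.
Read 'b': {q0} → {q0}.
Read 'b': {q0} → {q0}.
Read 'b': {q0} → {q0}.
Read 'a': {q0} → {q0, q2, q6}.
Read 'a': {q0, q2, q6} → {q0, q1, q2, q6, q7}.
Read 'b': {q0, q1, q2, q6, q7} → {q0, q1, q3, q6}.
Read 'b': {q0, q1, q3, q6} → {q0, q3, q6}.
Read 'b': {q0, q3, q6} → {q0, q3, q6}.

{q0, q3, q6}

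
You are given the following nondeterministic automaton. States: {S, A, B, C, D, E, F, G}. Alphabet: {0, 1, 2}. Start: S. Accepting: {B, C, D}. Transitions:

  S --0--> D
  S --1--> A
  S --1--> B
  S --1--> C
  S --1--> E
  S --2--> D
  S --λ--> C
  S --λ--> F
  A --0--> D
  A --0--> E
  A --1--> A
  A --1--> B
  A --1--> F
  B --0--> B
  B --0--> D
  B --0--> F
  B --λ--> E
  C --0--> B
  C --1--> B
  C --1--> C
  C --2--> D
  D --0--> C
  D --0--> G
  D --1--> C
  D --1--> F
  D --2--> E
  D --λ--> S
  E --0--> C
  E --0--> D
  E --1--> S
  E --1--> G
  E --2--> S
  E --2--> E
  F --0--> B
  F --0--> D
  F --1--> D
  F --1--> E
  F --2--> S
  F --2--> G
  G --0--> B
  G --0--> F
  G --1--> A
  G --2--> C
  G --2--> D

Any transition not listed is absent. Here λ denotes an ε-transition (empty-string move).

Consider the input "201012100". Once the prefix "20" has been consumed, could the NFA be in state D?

Yes

Start: ε-closure({S}) = {S, C, F}.
Read '2': S→{D}, C→{D}, F→{S, G}; union {S, D, G}; ε-closure = {S, C, D, F, G}.
Read '0': S→{D}, C→{B}, D→{C, G}, F→{B, D}, G→{B, F}; union {B, C, D, F, G}; ε-closure = {S, B, C, D, E, F, G}.
State D is in {S, B, C, D, E, F, G}.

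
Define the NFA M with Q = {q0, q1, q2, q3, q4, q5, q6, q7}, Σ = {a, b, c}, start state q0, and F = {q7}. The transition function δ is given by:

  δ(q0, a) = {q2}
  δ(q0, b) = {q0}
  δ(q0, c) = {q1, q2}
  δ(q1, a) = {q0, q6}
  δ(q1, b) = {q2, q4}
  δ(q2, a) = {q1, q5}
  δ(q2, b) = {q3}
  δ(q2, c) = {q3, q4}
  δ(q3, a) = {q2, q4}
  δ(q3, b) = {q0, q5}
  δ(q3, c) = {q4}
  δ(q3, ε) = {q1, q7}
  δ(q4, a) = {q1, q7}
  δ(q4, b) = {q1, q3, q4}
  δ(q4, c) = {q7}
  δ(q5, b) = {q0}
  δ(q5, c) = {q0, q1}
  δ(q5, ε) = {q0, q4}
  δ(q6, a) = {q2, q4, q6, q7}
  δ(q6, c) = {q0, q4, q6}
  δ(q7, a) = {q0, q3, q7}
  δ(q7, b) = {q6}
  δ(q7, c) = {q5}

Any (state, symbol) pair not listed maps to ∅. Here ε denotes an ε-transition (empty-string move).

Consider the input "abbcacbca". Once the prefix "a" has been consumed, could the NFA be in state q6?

No

Start in {q0}.
Read 'a': {q0} → {q2}.
State q6 is not in {q2}.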